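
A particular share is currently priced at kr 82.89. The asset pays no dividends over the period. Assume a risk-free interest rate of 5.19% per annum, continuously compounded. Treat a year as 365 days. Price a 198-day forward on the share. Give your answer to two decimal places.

F = S·e^(rT) = 82.89 · e^(0.0519 × 198/365)
= 82.89 · e^0.028154 = 82.89 × 1.028554
F = kr 85.26

kr 85.26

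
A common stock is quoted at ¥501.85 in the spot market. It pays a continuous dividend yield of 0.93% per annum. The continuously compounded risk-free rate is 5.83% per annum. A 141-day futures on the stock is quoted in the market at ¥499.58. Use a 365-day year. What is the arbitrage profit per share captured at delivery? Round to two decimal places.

¥11.86 per share

Fair futures: F* = S·e^(carry·T), with carry = (r − q) = 0.0583 − 0.0093 = 0.0490
F* = 501.85 · e^(0.0490 × 141/365) = 501.85 · e^0.018929 = 501.85 × 1.019109 = ¥511.4399
Market ¥499.58 < fair ¥511.4399: forward underpriced → reverse cash-and-carry (short spot, go long the forward).
At maturity, profit = |F_mkt − F*| = |499.58 − 511.4399| = ¥11.86 per share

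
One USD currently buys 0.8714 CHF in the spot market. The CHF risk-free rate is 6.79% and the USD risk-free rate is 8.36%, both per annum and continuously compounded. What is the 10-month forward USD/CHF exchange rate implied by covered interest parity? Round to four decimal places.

F = S·e^((r_CHF − r_USD)T) = 0.8714 · e^((0.0679 − 0.0836) × 10/12)
= 0.8714 · e^-0.013083 = 0.8714 × 0.987002
F = 0.8601 CHF per USD

0.8601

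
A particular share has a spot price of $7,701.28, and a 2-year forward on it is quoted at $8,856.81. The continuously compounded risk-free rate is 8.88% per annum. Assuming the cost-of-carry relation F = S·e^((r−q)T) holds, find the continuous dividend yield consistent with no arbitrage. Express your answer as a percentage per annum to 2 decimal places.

1.89%

From F = S·e^((r−q)T): (r − q) = ln(F/S)/T
ln(8856.81/7701.28) = ln(1.150044) = 0.139800
(r − q) = 0.139800 / (2) = 0.069900
q = r − ln(F/S)/T = 0.0888 − 0.069900 = 0.018900
q = 1.89%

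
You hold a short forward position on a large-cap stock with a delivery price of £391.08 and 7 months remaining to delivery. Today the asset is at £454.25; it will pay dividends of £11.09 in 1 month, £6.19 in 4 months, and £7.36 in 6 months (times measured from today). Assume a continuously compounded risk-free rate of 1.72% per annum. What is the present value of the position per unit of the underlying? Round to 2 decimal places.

-£42.55

PV(remaining dividends) I = 11.09·e^(−0.0172·1/12) + 6.19·e^(−0.0172·4/12) + 7.36·e^(−0.0172·6/12) = 24.5257
Current forward F = (S − I)·e^(rT) = (454.25 − 24.5257)·e^(0.0172·7/12) = 429.7243 × 1.010084 = 434.0576
Value (long) = (F − K)·e^(−rT) = (434.0576 − 391.08) × 0.990017 = 42.5486
Short position value = −(long value) = -£42.55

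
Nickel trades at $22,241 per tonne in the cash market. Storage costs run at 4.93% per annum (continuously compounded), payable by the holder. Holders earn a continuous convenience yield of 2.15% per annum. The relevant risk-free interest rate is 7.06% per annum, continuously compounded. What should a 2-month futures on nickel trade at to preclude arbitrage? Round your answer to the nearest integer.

$22,609 per tonne

Net carry = r + u − y = 0.0706 + 0.0493 − 0.0215 = 0.0984
F = S·e^((r+u−y)T) = 22241 · e^(0.0984 × 2/12) = 22241 · e^0.016400
= 22241 × 1.016535 = $22,609 per tonne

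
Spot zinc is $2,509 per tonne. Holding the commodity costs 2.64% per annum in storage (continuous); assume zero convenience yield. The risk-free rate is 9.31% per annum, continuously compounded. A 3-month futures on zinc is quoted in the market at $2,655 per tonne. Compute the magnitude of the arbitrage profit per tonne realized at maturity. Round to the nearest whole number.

$70 per tonne

Fair futures: F* = S·e^(carry·T), with carry = (r + u) = 0.0931 + 0.0264 = 0.1195
F* = 2509 · e^(0.1195 × 3/12) = 2509 · e^0.029875 = 2509 × 1.030326 = $2585.0879
Market $2655 > fair $2585.0879: forward overpriced → cash-and-carry (buy spot, short the forward).
At maturity, profit = |F_mkt − F*| = |2655 − 2585.0879| = $70 per tonne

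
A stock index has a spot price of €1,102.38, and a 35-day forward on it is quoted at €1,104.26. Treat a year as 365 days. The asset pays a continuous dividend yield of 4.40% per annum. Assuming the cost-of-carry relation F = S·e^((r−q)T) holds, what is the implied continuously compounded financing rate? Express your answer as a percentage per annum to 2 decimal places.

6.18%

From F = S·e^((r−q)T): (r − q) = ln(F/S)/T
ln(1104.26/1102.38) = ln(1.001705) = 0.001704
(r − q) = 0.001704 / (35/365) = 0.017770
r = ln(F/S)/T + q = 0.017770 + 0.0440 = 0.061770
r = 6.18%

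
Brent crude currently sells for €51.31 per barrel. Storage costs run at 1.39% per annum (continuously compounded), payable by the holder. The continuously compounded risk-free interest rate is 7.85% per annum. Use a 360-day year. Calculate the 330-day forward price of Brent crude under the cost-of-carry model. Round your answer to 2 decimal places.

€55.85 per barrel

Net carry = r + u − y = 0.0785 + 0.0139 − 0.0000 = 0.0924
F = S·e^((r+u−y)T) = 51.31 · e^(0.0924 × 330/360) = 51.31 · e^0.084700
= 51.31 × 1.088391 = €55.85 per barrel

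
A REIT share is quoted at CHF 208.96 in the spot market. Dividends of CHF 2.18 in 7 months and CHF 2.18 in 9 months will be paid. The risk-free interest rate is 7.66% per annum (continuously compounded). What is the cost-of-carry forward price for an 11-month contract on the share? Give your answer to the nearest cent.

PV(dividends) I = 2.18·e^(−0.0766·7/12) + 2.18·e^(−0.0766·9/12)
I = 2.0847 + 2.0583 = 4.1430
F = (S − I)·e^(rT) = (208.96 − 4.1430) · e^(0.0766·11/12)
= 204.8170 · e^0.070217 = 204.8170 × 1.072741 = CHF 219.72

CHF 219.72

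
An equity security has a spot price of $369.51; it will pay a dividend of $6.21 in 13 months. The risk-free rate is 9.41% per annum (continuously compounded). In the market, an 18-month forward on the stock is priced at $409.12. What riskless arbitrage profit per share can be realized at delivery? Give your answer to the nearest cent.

PV(dividends) I = 6.21·e^(−0.0941·13/12) = 5.6081
Fair forward F* = (S − I)·e^(rT) = (369.51 − 5.6081)·e^0.141150 = 363.9019 × 1.151597 = 419.0683
Market $409.12 < fair 419.0683: forward underpriced → reverse cash-and-carry (short the stock, invest proceeds at r, pay the dividends, go long the forward).
Profit at T = |F_mkt − F*| = |409.12 − 419.0683| = $9.95 per share

$9.95 per share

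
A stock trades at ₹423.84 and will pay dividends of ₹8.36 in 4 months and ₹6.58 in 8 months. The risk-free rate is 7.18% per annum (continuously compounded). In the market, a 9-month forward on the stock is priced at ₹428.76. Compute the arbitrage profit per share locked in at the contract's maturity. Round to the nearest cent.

₹3.30 per share

PV(dividends) I = 8.36·e^(−0.0718·4/12) + 6.58·e^(−0.0718·8/12) = 14.4347
Fair forward F* = (S − I)·e^(rT) = (423.84 − 14.4347)·e^0.053850 = 409.4053 × 1.055326 = 432.0561
Market ₹428.76 < fair 432.0561: forward underpriced → reverse cash-and-carry (short the stock, invest proceeds at r, pay the dividends, go long the forward).
Profit at T = |F_mkt − F*| = |428.76 − 432.0561| = ₹3.30 per share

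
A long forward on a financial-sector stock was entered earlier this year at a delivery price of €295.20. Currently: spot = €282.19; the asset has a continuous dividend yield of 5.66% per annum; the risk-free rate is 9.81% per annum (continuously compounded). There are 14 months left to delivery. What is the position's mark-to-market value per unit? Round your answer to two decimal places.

Current fair forward for the remaining 14 months: F = S·e^((r − q)·T), (r − q) = 0.0981 − 0.0566 = 0.0415
F = 282.19 · e^(0.0415 × 14/12) = 282.19 × 1.049608 = 296.1889
Value of long forward = (F − K)·e^(−rT) = (296.1889 − 295.20) · e^(−0.0981·14/12)
= 0.9889 × 0.891857 = 0.88

€0.88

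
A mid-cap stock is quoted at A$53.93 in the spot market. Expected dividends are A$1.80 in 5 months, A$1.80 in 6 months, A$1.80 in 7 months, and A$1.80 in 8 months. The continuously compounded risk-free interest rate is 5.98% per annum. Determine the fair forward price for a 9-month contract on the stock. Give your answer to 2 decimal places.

PV(dividends) I = 1.80·e^(−0.0598·5/12) + 1.80·e^(−0.0598·6/12) + 1.80·e^(−0.0598·7/12) + 1.80·e^(−0.0598·8/12)
I = 1.7557 + 1.7470 + 1.7383 + 1.7297 = 6.9707
F = (S − I)·e^(rT) = (53.93 − 6.9707) · e^(0.0598·9/12)
= 46.9593 · e^0.044850 = 46.9593 × 1.045871 = A$49.11

A$49.11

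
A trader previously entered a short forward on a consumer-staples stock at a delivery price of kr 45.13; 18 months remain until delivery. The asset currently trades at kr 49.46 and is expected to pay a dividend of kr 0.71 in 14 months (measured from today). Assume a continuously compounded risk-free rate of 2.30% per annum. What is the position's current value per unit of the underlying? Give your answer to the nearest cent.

PV(remaining dividends) I = 0.71·e^(−0.0230·14/12) = 0.6912
Current forward F = (S − I)·e^(rT) = (49.46 − 0.6912)·e^(0.0230·18/12) = 48.7688 × 1.035102 = 50.4807
Value (long) = (F − K)·e^(−rT) = (50.4807 − 45.13) × 0.966088 = 5.1692
Short position value = −(long value) = -kr 5.17

-kr 5.17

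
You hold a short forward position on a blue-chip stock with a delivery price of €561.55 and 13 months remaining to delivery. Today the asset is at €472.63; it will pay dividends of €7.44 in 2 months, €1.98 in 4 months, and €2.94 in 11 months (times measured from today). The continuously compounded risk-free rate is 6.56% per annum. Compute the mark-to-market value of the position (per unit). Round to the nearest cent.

€62.46

PV(remaining dividends) I = 7.44·e^(−0.0656·2/12) + 1.98·e^(−0.0656·4/12) + 2.94·e^(−0.0656·11/12) = 12.0647
Current forward F = (S − I)·e^(rT) = (472.63 − 12.0647)·e^(0.0656·13/12) = 460.5653 × 1.073653 = 494.4873
Value (long) = (F − K)·e^(−rT) = (494.4873 − 561.55) × 0.931400 = -62.4622
Short position value = −(long value) = €62.46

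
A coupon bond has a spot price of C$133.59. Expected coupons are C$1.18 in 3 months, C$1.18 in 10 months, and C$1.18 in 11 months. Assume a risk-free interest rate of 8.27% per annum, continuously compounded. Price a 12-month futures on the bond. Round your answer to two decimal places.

PV(coupons) I = 1.18·e^(−0.0827·3/12) + 1.18·e^(−0.0827·10/12) + 1.18·e^(−0.0827·11/12)
I = 1.1559 + 1.1014 + 1.0939 = 3.3512
F = (S − I)·e^(rT) = (133.59 − 3.3512) · e^(0.0827·12/12)
= 130.2388 · e^0.082700 = 130.2388 × 1.086216 = C$141.47

C$141.47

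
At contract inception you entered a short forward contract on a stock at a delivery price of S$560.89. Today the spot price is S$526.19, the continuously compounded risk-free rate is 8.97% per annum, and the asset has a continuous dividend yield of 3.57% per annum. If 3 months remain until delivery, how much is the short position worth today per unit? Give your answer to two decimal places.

S$26.94

Current fair forward for the remaining 3 months: F = S·e^((r − q)·T), (r − q) = 0.0897 − 0.0357 = 0.0540
F = 526.19 · e^(0.0540 × 3/12) = 526.19 × 1.013592 = 533.3420
Value of long forward = (F − K)·e^(−rT) = (533.3420 − 560.89) · e^(−0.0897·3/12)
= -27.5480 × 0.977825 = -26.94
Short position value = −(long value) = S$26.94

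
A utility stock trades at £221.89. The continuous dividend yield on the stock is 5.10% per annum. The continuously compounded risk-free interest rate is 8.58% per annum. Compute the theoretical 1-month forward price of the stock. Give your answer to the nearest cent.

£222.53

F = S·e^((r − q)T) = 221.89 · e^((0.0858 − 0.0510) × 1/12)
= 221.89 · e^0.002900 = 221.89 × 1.002904
F = £222.53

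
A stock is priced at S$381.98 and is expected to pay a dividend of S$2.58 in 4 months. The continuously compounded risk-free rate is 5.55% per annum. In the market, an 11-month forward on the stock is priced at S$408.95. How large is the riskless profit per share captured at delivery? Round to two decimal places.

S$9.70 per share

PV(dividends) I = 2.58·e^(−0.0555·4/12) = 2.5327
Fair forward F* = (S − I)·e^(rT) = (381.98 − 2.5327)·e^0.050875 = 379.4473 × 1.052191 = 399.2510
Market S$408.95 > fair 399.2510: forward overpriced → cash-and-carry (borrow at r, buy the stock and collect the dividends, short the forward).
Profit at T = |F_mkt − F*| = |408.95 − 399.2510| = S$9.70 per share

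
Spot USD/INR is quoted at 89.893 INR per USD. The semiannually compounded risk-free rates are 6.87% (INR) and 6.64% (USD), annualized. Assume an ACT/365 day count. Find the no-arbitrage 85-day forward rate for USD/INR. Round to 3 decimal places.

89.940

By covered interest parity, F = S · (1+r_INR/2)^(2T) / (1+r_USD/2)^(2T)
= 89.893 × 1.015854 / 1.015328 = 89.893 × 1.000518
F = 89.940 INR per USD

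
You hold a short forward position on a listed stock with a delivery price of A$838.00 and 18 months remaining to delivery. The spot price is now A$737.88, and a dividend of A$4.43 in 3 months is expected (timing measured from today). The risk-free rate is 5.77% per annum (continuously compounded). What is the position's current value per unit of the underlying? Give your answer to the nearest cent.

PV(remaining dividends) I = 4.43·e^(−0.0577·3/12) = 4.3666
Current forward F = (S − I)·e^(rT) = (737.88 − 4.3666)·e^(0.0577·18/12) = 733.5134 × 1.090406 = 799.8274
Value (long) = (F − K)·e^(−rT) = (799.8274 − 838.00) × 0.917090 = -35.0077
Short position value = −(long value) = A$35.01

A$35.01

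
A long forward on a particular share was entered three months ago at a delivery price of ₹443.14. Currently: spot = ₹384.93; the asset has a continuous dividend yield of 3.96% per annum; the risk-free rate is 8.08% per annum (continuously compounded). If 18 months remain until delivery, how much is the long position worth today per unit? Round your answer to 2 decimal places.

-₹29.83

Current fair forward for the remaining 18 months: F = S·e^((r − q)·T), (r − q) = 0.0808 − 0.0396 = 0.0412
F = 384.93 · e^(0.0412 × 18/12) = 384.93 × 1.063750 = 409.4693
Value of long forward = (F − K)·e^(−rT) = (409.4693 − 443.14) · e^(−0.0808·18/12)
= -33.6707 × 0.885857 = -29.83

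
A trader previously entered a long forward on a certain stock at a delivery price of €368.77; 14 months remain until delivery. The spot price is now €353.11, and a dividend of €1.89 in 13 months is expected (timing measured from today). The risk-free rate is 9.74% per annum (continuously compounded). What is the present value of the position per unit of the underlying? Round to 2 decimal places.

€22.25

PV(remaining dividends) I = 1.89·e^(−0.0974·13/12) = 1.7007
Current forward F = (S − I)·e^(rT) = (353.11 − 1.7007)·e^(0.0974·14/12) = 351.4093 × 1.120341 = 393.6982
Value (long) = (F − K)·e^(−rT) = (393.6982 − 368.77) × 0.892585 = 22.2505
Value = €22.25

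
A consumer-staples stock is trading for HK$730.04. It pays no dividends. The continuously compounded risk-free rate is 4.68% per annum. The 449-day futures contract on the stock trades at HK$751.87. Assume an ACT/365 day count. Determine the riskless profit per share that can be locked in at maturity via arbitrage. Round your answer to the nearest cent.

Fair futures: F* = S·e^(carry·T), with carry = r = 0.0468
F* = 730.04 · e^(0.0468 × 449/365) = 730.04 · e^0.057570 = 730.04 × 1.059259 = HK$773.3014
Market HK$751.87 < fair HK$773.3014: forward underpriced → reverse cash-and-carry (short spot, go long the forward).
At maturity, profit = |F_mkt − F*| = |751.87 − 773.3014| = HK$21.43 per share

HK$21.43 per share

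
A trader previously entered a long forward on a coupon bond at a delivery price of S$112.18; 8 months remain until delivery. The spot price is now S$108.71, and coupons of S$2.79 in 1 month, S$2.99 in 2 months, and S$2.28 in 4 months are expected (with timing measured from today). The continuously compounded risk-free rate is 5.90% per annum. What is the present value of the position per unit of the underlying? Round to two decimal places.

-S$7.12

PV(remaining coupons) I = 2.79·e^(−0.0590·1/12) + 2.99·e^(−0.0590·2/12) + 2.28·e^(−0.0590·4/12) = 7.9727
Current forward F = (S − I)·e^(rT) = (108.71 − 7.9727)·e^(0.0590·8/12) = 100.7373 × 1.040117 = 104.7786
Value (long) = (F − K)·e^(−rT) = (104.7786 − 112.18) × 0.961430 = -7.1159
Value = -S$7.12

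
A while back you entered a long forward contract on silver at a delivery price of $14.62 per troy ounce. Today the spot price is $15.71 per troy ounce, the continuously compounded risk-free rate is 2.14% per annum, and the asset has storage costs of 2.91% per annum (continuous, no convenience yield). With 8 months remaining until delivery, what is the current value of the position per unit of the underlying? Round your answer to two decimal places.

$1.60 per troy ounce

Current fair forward for the remaining 8 months: F = S·e^((r + u)·T), (r + u) = 0.0214 + 0.0291 = 0.0505
F = 15.71 · e^(0.0505 × 8/12) = 15.71 × 1.034240 = 16.2479
Value of long forward = (F − K)·e^(−rT) = (16.2479 − 14.62) · e^(−0.0214·8/12)
= 1.6279 × 0.985835 = 1.60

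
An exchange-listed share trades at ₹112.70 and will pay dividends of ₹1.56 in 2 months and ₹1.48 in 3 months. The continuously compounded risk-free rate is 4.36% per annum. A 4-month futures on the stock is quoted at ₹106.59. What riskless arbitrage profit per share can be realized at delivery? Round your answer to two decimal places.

PV(dividends) I = 1.56·e^(−0.0436·2/12) + 1.48·e^(−0.0436·3/12) = 3.0127
Fair futures F* = (S − I)·e^(rT) = (112.70 − 3.0127)·e^0.014533 = 109.6873 × 1.014639 = 111.2930
Market ₹106.59 < fair 111.2930: forward underpriced → reverse cash-and-carry (short the stock, invest proceeds at r, pay the dividends, go long the forward).
Profit at T = |F_mkt − F*| = |106.59 − 111.2930| = ₹4.70 per share

₹4.70 per share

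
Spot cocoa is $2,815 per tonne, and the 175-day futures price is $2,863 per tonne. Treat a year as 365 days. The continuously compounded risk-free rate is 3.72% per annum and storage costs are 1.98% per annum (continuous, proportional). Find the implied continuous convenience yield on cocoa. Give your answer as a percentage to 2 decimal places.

F = S·e^((r+u−y)T) ⇒ (r+u−y) = ln(F/S)/T
ln(2863/2815) = 0.016908; /T ⇒ 0.035265
y = r + u − ln(F/S)/T = 0.0372 + 0.0198 − 0.035265 = 0.021735
y = 2.17%

2.17%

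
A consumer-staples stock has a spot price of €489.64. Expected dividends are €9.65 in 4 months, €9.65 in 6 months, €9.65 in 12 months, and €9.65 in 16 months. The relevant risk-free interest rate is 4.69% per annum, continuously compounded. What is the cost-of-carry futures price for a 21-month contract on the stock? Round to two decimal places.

€491.14

PV(dividends) I = 9.65·e^(−0.0469·4/12) + 9.65·e^(−0.0469·6/12) + 9.65·e^(−0.0469·12/12) + 9.65·e^(−0.0469·16/12)
I = 9.5003 + 9.4263 + 9.2079 + 9.0650 = 37.1995
F = (S − I)·e^(rT) = (489.64 − 37.1995) · e^(0.0469·21/12)
= 452.4405 · e^0.082075 = 452.4405 × 1.085537 = €491.14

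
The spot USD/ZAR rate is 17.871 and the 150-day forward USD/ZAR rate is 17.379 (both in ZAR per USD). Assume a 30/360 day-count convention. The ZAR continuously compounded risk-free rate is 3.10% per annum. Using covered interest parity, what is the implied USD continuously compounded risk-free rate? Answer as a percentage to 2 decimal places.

F = S·e^((r_ZAR − r_USD)T) ⇒ r_USD = r_ZAR − ln(F/S)/T
ln(17.379/17.871) = -0.027917; /(150/360) = -0.067001
r_USD = 0.0310 + 0.067001 = 0.098001
r_USD = 9.80%

9.80%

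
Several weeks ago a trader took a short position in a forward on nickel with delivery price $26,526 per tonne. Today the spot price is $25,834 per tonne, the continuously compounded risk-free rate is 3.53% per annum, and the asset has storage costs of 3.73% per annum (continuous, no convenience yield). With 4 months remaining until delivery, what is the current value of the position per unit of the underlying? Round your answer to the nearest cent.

$58.50 per tonne

Current fair forward for the remaining 4 months: F = S·e^((r + u)·T), (r + u) = 0.0353 + 0.0373 = 0.0726
F = 25834 · e^(0.0726 × 4/12) = 25834 × 1.02449520 = 26466.8090
Value of long forward = (F − K)·e^(−rT) = (26466.8090 − 26526) · e^(−0.0353·4/12)
= -59.1910 × 0.98830229 = -58.50
Short position value = −(long value) = $58.50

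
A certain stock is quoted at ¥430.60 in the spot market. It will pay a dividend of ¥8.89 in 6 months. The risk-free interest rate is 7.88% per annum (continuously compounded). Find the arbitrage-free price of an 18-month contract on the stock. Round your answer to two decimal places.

PV(dividends) I = 8.89·e^(−0.0788·6/12)
I = 8.5465
F = (S − I)·e^(rT) = (430.60 − 8.5465) · e^(0.0788·18/12)
= 422.0535 · e^0.118200 = 422.0535 × 1.125469 = ¥475.01

¥475.01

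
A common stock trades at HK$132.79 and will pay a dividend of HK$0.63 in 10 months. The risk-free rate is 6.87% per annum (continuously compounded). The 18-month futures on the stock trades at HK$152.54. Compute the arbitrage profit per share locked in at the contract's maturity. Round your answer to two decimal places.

HK$6.00 per share

PV(dividends) I = 0.63·e^(−0.0687·10/12) = 0.5949
Fair futures F* = (S − I)·e^(rT) = (132.79 − 0.5949)·e^0.103050 = 132.1951 × 1.108547 = 146.5445
Market HK$152.54 > fair 146.5445: forward overpriced → cash-and-carry (borrow at r, buy the stock and collect the dividends, short the forward).
Profit at T = |F_mkt − F*| = |152.54 − 146.5445| = HK$6.00 per share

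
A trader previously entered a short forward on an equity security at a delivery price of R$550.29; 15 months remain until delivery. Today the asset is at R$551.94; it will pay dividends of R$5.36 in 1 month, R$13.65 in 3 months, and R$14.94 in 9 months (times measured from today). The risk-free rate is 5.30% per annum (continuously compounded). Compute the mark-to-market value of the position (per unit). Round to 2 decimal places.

PV(remaining dividends) I = 5.36·e^(−0.0530·1/12) + 13.65·e^(−0.0530·3/12) + 14.94·e^(−0.0530·9/12) = 33.1645
Current forward F = (S − I)·e^(rT) = (551.94 − 33.1645)·e^(0.0530·15/12) = 518.7755 × 1.068494 = 554.3085
Value (long) = (F − K)·e^(−rT) = (554.3085 − 550.29) × 0.935897 = 3.7609
Short position value = −(long value) = -R$3.76

-R$3.76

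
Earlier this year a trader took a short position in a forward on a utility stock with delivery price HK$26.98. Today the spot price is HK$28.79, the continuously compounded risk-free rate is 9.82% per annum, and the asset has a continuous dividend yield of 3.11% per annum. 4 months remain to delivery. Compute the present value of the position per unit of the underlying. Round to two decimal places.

-HK$2.38

Current fair forward for the remaining 4 months: F = S·e^((r − q)·T), (r − q) = 0.0982 − 0.0311 = 0.0671
F = 28.79 · e^(0.0671 × 4/12) = 28.79 × 1.022619 = 29.4412
Value of long forward = (F − K)·e^(−rT) = (29.4412 − 26.98) · e^(−0.0982·4/12)
= 2.4612 × 0.967797 = 2.38
Short position value = −(long value) = -HK$2.38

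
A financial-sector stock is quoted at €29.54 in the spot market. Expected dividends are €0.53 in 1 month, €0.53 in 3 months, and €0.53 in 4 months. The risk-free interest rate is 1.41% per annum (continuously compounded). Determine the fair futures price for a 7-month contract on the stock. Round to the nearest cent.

PV(dividends) I = 0.53·e^(−0.0141·1/12) + 0.53·e^(−0.0141·3/12) + 0.53·e^(−0.0141·4/12)
I = 0.5294 + 0.5281 + 0.5275 = 1.5850
F = (S − I)·e^(rT) = (29.54 − 1.5850) · e^(0.0141·7/12)
= 27.9550 · e^0.008225 = 27.9550 × 1.008259 = €28.19

€28.19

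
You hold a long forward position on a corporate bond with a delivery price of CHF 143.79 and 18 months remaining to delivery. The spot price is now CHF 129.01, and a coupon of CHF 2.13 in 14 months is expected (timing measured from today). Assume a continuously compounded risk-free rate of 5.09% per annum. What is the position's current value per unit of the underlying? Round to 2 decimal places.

PV(remaining coupons) I = 2.13·e^(−0.0509·14/12) = 2.0072
Current forward F = (S − I)·e^(rT) = (129.01 − 2.0072)·e^(0.0509·18/12) = 127.0028 × 1.079340 = 137.0792
Value (long) = (F − K)·e^(−rT) = (137.0792 − 143.79) × 0.926492 = -6.2175
Value = -CHF 6.22

-CHF 6.22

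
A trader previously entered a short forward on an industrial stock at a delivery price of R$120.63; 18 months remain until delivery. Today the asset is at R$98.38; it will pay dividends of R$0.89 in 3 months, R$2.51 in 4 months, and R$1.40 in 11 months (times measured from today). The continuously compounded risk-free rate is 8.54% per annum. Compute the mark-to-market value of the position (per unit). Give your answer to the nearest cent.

R$12.35

PV(remaining dividends) I = 0.89·e^(−0.0854·3/12) + 2.51·e^(−0.0854·4/12) + 1.40·e^(−0.0854·11/12) = 4.6053
Current forward F = (S − I)·e^(rT) = (98.38 − 4.6053)·e^(0.0854·18/12) = 93.7747 × 1.136667 = 106.5906
Value (long) = (F − K)·e^(−rT) = (106.5906 − 120.63) × 0.879765 = -12.3514
Short position value = −(long value) = R$12.35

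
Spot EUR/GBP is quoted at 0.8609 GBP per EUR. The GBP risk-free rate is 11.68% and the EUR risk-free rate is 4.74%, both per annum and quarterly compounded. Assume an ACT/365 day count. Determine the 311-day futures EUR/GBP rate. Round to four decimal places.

0.9123

By covered interest parity, F = S · (1+r_GBP/4)^(4T) / (1+r_EUR/4)^(4T)
= 0.8609 × 1.103067 / 1.040967 = 0.8609 × 1.059656
F = 0.9123 GBP per EUR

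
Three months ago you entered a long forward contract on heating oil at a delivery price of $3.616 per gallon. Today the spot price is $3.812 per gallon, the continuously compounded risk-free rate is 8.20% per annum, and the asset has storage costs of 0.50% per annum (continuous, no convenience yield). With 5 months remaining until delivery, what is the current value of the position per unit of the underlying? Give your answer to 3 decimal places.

Current fair forward for the remaining 5 months: F = S·e^((r + u)·T), (r + u) = 0.0820 + 0.0050 = 0.0870
F = 3.812 · e^(0.0870 × 5/12) = 3.812 × 1.036915 = 3.9527
Value of long forward = (F − K)·e^(−rT) = (3.9527 − 3.616) · e^(−0.0820·5/12)
= 0.3367 × 0.966410 = 0.325

$0.325 per gallon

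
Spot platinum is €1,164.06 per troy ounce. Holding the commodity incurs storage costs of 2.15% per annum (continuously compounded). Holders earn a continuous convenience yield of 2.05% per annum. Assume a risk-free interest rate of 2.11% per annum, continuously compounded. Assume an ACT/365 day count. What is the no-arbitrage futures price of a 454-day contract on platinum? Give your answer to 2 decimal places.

€1,196.50 per troy ounce

Net carry = r + u − y = 0.0211 + 0.0215 − 0.0205 = 0.0221
F = S·e^((r+u−y)T) = 1164.06 · e^(0.0221 × 454/365) = 1164.06 · e^0.02748877
= 1164.06 × 1.02787007 = €1,196.50 per troy ounce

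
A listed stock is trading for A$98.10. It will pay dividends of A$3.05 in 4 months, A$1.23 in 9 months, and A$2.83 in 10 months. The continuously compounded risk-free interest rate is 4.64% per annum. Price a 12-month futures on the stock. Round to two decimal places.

A$95.52

PV(dividends) I = 3.05·e^(−0.0464·4/12) + 1.23·e^(−0.0464·9/12) + 2.83·e^(−0.0464·10/12)
I = 3.0032 + 1.1879 + 2.7227 = 6.9138
F = (S − I)·e^(rT) = (98.10 − 6.9138) · e^(0.0464·12/12)
= 91.1862 · e^0.046400 = 91.1862 × 1.047493 = A$95.52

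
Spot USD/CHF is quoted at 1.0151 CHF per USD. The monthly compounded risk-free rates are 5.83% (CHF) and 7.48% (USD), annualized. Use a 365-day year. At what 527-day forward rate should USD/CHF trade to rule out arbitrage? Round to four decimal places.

By covered interest parity, F = S · (1+r_CHF/12)^(12T) / (1+r_USD/12)^(12T)
= 1.0151 × 1.087598 / 1.113673 = 1.0151 × 0.976586
F = 0.9913 CHF per USD

0.9913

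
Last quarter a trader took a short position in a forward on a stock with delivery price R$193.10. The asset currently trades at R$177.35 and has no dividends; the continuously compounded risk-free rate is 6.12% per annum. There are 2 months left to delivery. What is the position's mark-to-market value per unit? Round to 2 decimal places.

Current fair forward for the remaining 2 months: F = S·e^(r·T), r = 0.0612
F = 177.35 · e^(0.0612 × 2/12) = 177.35 × 1.010252 = 179.1682
Value of long forward = (F − K)·e^(−rT) = (179.1682 − 193.10) · e^(−0.0612·2/12)
= -13.9318 × 0.989852 = -13.79
Short position value = −(long value) = R$13.79

R$13.79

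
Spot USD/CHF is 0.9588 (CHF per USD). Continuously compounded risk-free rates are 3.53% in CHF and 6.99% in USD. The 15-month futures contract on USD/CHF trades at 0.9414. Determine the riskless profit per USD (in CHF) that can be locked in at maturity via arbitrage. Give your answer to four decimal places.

Fair futures: F* = S·e^(carry·T), with carry = (r_CHF − r_USD) = 0.0353 − 0.0699 = -0.0346
F* = 0.9588 · e^(-0.0346 × 15/12) = 0.9588 · e^-0.043250 = 0.9588 × 0.957672 = 0.9182
Market 0.9414 > fair 0.9182: forward overpriced → cash-and-carry (buy spot, short the forward).
At maturity, profit = |F_mkt − F*| = |0.9414 − 0.9182| = 0.0232 per USD (in CHF)

0.0232 per USD (in CHF)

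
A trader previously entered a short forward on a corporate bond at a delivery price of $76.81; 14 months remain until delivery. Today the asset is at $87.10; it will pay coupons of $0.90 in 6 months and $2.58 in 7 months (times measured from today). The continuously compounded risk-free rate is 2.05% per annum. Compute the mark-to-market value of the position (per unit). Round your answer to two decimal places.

PV(remaining coupons) I = 0.90·e^(−0.0205·6/12) + 2.58·e^(−0.0205·7/12) = 3.4402
Current forward F = (S − I)·e^(rT) = (87.10 − 3.4402)·e^(0.0205·14/12) = 83.6598 × 1.024205 = 85.6848
Value (long) = (F − K)·e^(−rT) = (85.6848 − 76.81) × 0.976367 = 8.6651
Short position value = −(long value) = -$8.67

-$8.67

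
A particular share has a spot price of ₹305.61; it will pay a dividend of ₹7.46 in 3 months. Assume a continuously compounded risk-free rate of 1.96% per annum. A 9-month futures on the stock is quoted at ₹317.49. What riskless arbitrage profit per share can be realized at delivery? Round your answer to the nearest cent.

PV(dividends) I = 7.46·e^(−0.0196·3/12) = 7.4235
Fair futures F* = (S − I)·e^(rT) = (305.61 − 7.4235)·e^0.014700 = 298.1865 × 1.014809 = 302.6023
Market ₹317.49 > fair 302.6023: forward overpriced → cash-and-carry (borrow at r, buy the stock and collect the dividends, short the forward).
Profit at T = |F_mkt − F*| = |317.49 − 302.6023| = ₹14.89 per share

₹14.89 per share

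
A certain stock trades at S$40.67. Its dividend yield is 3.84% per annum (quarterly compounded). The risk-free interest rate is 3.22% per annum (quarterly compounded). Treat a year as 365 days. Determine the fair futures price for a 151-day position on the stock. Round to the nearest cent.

S$40.57

F = S · (1+r/4)^(4T) / (1+q/4)^(4T)
= 40.67 × 1.013356 / 1.015936 = 40.67 × 0.997460
F = S$40.57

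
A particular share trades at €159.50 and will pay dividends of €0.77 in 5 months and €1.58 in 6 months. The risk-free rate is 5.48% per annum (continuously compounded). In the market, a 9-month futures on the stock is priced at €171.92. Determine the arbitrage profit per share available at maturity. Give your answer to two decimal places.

€8.11 per share

PV(dividends) I = 0.77·e^(−0.0548·5/12) + 1.58·e^(−0.0548·6/12) = 2.2899
Fair futures F* = (S − I)·e^(rT) = (159.50 − 2.2899)·e^0.041100 = 157.2101 × 1.041956 = 163.8060
Market €171.92 > fair 163.8060: forward overpriced → cash-and-carry (borrow at r, buy the stock and collect the dividends, short the forward).
Profit at T = |F_mkt − F*| = |171.92 − 163.8060| = €8.11 per share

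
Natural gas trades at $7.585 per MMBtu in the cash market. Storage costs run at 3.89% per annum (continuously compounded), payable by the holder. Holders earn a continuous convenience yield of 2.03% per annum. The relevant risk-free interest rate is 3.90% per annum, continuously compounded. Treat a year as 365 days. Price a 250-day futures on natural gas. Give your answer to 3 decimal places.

Net carry = r + u − y = 0.0390 + 0.0389 − 0.0203 = 0.0576
F = S·e^((r+u−y)T) = 7.585 · e^(0.0576 × 250/365) = 7.585 · e^0.039452
= 7.585 × 1.040241 = $7.890 per MMBtu

$7.890 per MMBtu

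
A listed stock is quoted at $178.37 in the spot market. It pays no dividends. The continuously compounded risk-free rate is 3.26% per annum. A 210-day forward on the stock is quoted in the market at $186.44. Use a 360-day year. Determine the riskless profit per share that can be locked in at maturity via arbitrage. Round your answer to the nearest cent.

$4.65 per share

Fair forward: F* = S·e^(carry·T), with carry = r = 0.0326
F* = 178.37 · e^(0.0326 × 210/360) = 178.37 · e^0.019017 = 178.37 × 1.019199 = $181.7945
Market $186.44 > fair $181.7945: forward overpriced → cash-and-carry (buy spot, short the forward).
At maturity, profit = |F_mkt − F*| = |186.44 − 181.7945| = $4.65 per share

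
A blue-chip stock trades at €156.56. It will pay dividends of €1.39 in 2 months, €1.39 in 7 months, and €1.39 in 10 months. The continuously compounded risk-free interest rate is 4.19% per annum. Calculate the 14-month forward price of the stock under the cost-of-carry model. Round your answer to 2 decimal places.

PV(dividends) I = 1.39·e^(−0.0419·2/12) + 1.39·e^(−0.0419·7/12) + 1.39·e^(−0.0419·10/12)
I = 1.3803 + 1.3564 + 1.3423 = 4.0790
F = (S − I)·e^(rT) = (156.56 − 4.0790) · e^(0.0419·14/12)
= 152.4810 · e^0.048883 = 152.4810 × 1.050097 = €160.12

€160.12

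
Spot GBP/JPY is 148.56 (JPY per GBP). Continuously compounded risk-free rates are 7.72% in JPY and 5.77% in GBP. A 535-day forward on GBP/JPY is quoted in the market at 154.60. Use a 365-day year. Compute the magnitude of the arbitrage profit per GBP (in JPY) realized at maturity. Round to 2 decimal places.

Fair forward: F* = S·e^(carry·T), with carry = (r_JPY − r_GBP) = 0.0772 − 0.0577 = 0.0195
F* = 148.56 · e^(0.0195 × 535/365) = 148.56 · e^0.028582 = 148.56 × 1.028994 = 152.8673
Market 154.60 > fair 152.8673: forward overpriced → cash-and-carry (buy spot, short the forward).
At maturity, profit = |F_mkt − F*| = |154.60 − 152.8673| = 1.73 per GBP (in JPY)

1.73 per GBP (in JPY)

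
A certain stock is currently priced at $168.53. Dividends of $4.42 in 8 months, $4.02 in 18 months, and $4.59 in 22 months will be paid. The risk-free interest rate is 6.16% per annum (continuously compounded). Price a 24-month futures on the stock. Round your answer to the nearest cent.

$177.04

PV(dividends) I = 4.42·e^(−0.0616·8/12) + 4.02·e^(−0.0616·18/12) + 4.59·e^(−0.0616·22/12)
I = 4.2422 + 3.6652 + 4.0998 = 12.0072
F = (S − I)·e^(rT) = (168.53 − 12.0072) · e^(0.0616·24/12)
= 156.5228 · e^0.123200 = 156.5228 × 1.131111 = $177.04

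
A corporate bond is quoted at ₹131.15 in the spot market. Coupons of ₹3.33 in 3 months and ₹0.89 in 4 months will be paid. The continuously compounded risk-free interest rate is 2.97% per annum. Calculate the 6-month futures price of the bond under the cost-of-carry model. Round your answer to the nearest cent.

PV(coupons) I = 3.33·e^(−0.0297·3/12) + 0.89·e^(−0.0297·4/12)
I = 3.3054 + 0.8812 = 4.1866
F = (S − I)·e^(rT) = (131.15 − 4.1866) · e^(0.0297·6/12)
= 126.9634 · e^0.014850 = 126.9634 × 1.014961 = ₹128.86

₹128.86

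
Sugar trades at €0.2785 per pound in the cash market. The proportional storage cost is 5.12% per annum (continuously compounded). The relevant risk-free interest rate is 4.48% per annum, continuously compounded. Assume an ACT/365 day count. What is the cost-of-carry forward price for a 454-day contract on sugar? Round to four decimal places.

€0.3138 per pound

Net carry = r + u − y = 0.0448 + 0.0512 − 0.0000 = 0.0960
F = S·e^((r+u−y)T) = 0.2785 · e^(0.0960 × 454/365) = 0.2785 · e^0.119408
= 0.2785 × 1.126830 = €0.3138 per pound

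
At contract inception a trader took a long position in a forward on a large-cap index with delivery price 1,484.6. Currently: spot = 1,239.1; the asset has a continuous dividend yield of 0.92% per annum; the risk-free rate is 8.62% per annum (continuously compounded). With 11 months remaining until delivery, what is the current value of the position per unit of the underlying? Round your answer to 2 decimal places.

-143.11

Current fair forward for the remaining 11 months: F = S·e^((r − q)·T), (r − q) = 0.0862 − 0.0092 = 0.0770
F = 1239.1 · e^(0.0770 × 11/12) = 1239.1 × 1.07313399 = 1329.7203
Value of long forward = (F − K)·e^(−rT) = (1329.7203 − 1484.6) · e^(−0.0862·11/12)
= -154.8797 × 0.92402452 = -143.11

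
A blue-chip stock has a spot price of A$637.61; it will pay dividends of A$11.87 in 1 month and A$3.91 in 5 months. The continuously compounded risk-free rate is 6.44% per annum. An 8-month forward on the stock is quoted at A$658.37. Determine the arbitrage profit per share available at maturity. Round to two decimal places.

A$9.09 per share

PV(dividends) I = 11.87·e^(−0.0644·1/12) + 3.91·e^(−0.0644·5/12) = 15.6129
Fair forward F* = (S − I)·e^(rT) = (637.61 − 15.6129)·e^0.042933 = 621.9971 × 1.043868 = 649.2829
Market A$658.37 > fair 649.2829: forward overpriced → cash-and-carry (borrow at r, buy the stock and collect the dividends, short the forward).
Profit at T = |F_mkt − F*| = |658.37 − 649.2829| = A$9.09 per share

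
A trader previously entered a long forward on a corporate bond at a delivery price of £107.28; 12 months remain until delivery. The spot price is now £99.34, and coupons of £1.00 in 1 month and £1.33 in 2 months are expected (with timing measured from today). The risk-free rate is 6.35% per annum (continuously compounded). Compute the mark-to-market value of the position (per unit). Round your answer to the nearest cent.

PV(remaining coupons) I = 1.00·e^(−0.0635·1/12) + 1.33·e^(−0.0635·2/12) = 2.3107
Current forward F = (S − I)·e^(rT) = (99.34 − 2.3107)·e^(0.0635·12/12) = 97.0293 × 1.065559 = 103.3904
Value (long) = (F − K)·e^(−rT) = (103.3904 − 107.28) × 0.938474 = -3.6503
Value = -£3.65

-£3.65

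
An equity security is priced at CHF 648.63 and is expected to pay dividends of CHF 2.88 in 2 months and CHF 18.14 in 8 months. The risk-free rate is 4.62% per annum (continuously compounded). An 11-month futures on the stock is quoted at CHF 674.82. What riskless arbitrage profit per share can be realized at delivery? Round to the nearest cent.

CHF 19.46 per share

PV(dividends) I = 2.88·e^(−0.0462·2/12) + 18.14·e^(−0.0462·8/12) = 20.4477
Fair futures F* = (S − I)·e^(rT) = (648.63 − 20.4477)·e^0.042350 = 628.1823 × 1.043260 = 655.3575
Market CHF 674.82 > fair 655.3575: forward overpriced → cash-and-carry (borrow at r, buy the stock and collect the dividends, short the forward).
Profit at T = |F_mkt − F*| = |674.82 − 655.3575| = CHF 19.46 per share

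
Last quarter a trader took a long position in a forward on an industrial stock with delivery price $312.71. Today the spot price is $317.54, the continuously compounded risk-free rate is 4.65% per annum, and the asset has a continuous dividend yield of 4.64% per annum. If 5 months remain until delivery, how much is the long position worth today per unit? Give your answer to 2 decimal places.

$4.75

Current fair forward for the remaining 5 months: F = S·e^((r − q)·T), (r − q) = 0.0465 − 0.0464 = 0.0001
F = 317.54 · e^(0.0001 × 5/12) = 317.54 × 1.000042 = 317.5533
Value of long forward = (F − K)·e^(−rT) = (317.5533 − 312.71) · e^(−0.0465·5/12)
= 4.8433 × 0.980811 = 4.75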